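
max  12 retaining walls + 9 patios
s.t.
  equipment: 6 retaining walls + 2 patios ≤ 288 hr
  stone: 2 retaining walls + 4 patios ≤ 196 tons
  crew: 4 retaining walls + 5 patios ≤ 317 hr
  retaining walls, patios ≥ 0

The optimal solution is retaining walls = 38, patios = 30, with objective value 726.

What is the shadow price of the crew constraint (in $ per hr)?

Check each constraint at x*: equipment 288/288 (tight); stone 196/196 (tight); crew 302/317 (slack 15).
Since crew is not tight, its dual is 0.
From A_Bᵀ y = c: 6·y_equipment + 2·y_stone = 12; 2·y_equipment + 4·y_stone = 9.
→ y_equipment = 1.5 and y_stone = 1.5.
Shadow price of crew = 0.

0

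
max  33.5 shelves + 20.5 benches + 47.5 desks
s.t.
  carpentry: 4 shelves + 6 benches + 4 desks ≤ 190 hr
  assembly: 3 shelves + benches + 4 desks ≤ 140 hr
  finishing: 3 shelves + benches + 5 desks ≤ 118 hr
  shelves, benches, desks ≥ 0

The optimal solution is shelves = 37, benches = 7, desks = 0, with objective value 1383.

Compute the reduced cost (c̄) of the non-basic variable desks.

Binding: carpentry and finishing. Non-binding: assembly (22 unused).
Since assembly is not tight, its dual is 0.
Dual feasibility on the basic columns requires 4·y_carpentry + 3·y_finishing = 33.5, 6·y_carpentry + 1·y_finishing = 20.5.
→ y_carpentry = 2 and y_finishing = 8.5.
Reduced cost of desks: c₃ − yᵀa₃ = 47.5 − (2·4 + 8.5·5) = 47.5 − 50.5 = -3.

-3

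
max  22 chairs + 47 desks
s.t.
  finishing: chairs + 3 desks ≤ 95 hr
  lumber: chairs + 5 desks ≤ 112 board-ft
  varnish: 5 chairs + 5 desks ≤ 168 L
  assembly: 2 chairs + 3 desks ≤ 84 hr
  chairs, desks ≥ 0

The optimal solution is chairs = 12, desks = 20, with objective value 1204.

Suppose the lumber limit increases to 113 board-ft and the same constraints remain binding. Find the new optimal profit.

Binding: lumber and assembly. Non-binding: finishing (23 unused), varnish (8 unused).
Slack constraints have shadow price 0 (complementary slackness).
From A_Bᵀ y = c: 1·y_lumber + 2·y_assembly = 22; 5·y_lumber + 3·y_assembly = 47.
Solving: y_lumber = 4, y_assembly = 9.
Δz = y_lumber·Δb = 4 × (1) = 4, so new z* = 1204 + 4 = 1208.

1208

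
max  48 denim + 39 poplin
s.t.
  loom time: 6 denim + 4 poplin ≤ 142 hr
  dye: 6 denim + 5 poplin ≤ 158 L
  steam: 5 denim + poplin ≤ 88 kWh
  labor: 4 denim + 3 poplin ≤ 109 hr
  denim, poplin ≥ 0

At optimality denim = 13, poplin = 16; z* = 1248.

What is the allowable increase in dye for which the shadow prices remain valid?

19.5

Binding constraints: loom time, dye. The basis is B = [[6,4],[6,5]] with det 6.
Per unit increase in dye, x* moves by d = (-0.6667, 1).
The basis stays optimal until denim reaches 0; allowable increase = 19.5 L.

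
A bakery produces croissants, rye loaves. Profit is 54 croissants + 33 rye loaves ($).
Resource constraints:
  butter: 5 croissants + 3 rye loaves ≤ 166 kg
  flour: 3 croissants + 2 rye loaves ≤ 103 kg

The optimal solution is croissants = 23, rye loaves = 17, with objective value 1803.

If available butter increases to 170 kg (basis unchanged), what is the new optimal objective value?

1839

Both butter and flour are binding at x*.
The binding rows give the dual system: 5·y_butter + 3·y_flour = 54 and 3·y_butter + 2·y_flour = 33.
Solving: y_butter = 9, y_flour = 3.
Δz = y_butter·Δb = 9 × (4) = 36, so new z* = 1803 + 36 = 1839.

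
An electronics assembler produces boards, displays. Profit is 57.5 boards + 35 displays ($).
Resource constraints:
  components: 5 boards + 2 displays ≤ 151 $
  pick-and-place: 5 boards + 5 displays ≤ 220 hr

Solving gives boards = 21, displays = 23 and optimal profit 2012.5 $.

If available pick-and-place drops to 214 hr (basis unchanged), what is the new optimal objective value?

1988.5

Check each constraint at x*: components 151/151 (tight); pick-and-place 220/220 (tight).
Dual feasibility on the basic columns requires 5·y_components + 5·y_pick-and-place = 57.5, 2·y_components + 5·y_pick-and-place = 35.
→ y_components = 7.5 and y_pick-and-place = 4.
Δz = y_pick-and-place·Δb = 4 × (-6) = -24, so new z* = 2012.5 − 24 = 1988.5.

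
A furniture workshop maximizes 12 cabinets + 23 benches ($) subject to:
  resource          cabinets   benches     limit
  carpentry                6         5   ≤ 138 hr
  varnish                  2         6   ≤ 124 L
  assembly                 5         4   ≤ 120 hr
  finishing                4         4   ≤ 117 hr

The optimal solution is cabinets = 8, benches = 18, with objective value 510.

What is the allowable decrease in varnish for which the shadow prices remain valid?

78

Binding constraints: carpentry, varnish. The basis is B = [[6,5],[2,6]] with det 26.
Per unit decrease in varnish, x* moves by d = (0.1923, -0.2308).
The basis stays optimal until benches reaches 0; allowable decrease = 78 L.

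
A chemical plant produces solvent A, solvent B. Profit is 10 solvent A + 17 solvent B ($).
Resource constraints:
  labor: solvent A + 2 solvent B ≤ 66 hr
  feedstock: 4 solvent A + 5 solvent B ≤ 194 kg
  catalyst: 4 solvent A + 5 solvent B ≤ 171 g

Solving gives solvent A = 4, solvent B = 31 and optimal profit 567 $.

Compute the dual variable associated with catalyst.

1

At the optimum: labor uses 66 of 66 (binding); feedstock uses 171 of 194 (slack = 23); catalyst uses 171 of 171 (binding).
Since feedstock is not tight, its dual is 0.
Dual feasibility on the basic columns requires 1·y_labor + 4·y_catalyst = 10, 2·y_labor + 5·y_catalyst = 17.
This yields shadow prices y_labor = 6, y_catalyst = 1.
Shadow price of catalyst = 1.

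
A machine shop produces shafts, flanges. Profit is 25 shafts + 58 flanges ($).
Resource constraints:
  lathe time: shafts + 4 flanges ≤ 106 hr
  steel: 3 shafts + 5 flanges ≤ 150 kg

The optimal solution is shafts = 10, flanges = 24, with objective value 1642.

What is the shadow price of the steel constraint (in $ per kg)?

Both lathe time and steel are binding at x*.
From A_Bᵀ y = c: 1·y_lathe time + 3·y_steel = 25; 4·y_lathe time + 5·y_steel = 58.
→ y_lathe time = 7 and y_steel = 6.
Shadow price of steel = 6.

6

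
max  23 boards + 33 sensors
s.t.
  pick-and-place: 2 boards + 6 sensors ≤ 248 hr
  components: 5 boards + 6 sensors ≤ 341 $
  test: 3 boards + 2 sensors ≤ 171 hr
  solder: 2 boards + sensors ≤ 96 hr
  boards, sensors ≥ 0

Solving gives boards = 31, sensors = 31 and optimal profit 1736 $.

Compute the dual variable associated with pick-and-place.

Binding: pick-and-place and components. Non-binding: test (16 unused), solder (3 unused).
By complementary slackness, y = 0 for the non-binding constraints.
The binding rows give the dual system: 2·y_pick-and-place + 5·y_components = 23 and 6·y_pick-and-place + 6·y_components = 33.
Solving: y_pick-and-place = 1.5, y_components = 4.
Shadow price of pick-and-place = 1.5.

1.5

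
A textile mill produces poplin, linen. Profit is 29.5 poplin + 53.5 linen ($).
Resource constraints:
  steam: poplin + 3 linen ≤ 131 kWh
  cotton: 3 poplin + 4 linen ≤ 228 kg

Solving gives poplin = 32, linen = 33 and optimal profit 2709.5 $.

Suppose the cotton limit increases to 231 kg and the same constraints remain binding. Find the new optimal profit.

Check each constraint at x*: steam 131/131 (tight); cotton 228/228 (tight).
The binding rows give the dual system: 1·y_steam + 3·y_cotton = 29.5 and 3·y_steam + 4·y_cotton = 53.5.
→ y_steam = 8.5 and y_cotton = 7.
Δz = y_cotton·Δb = 7 × (3) = 21, so new z* = 2709.5 + 21 = 2730.5.

2730.5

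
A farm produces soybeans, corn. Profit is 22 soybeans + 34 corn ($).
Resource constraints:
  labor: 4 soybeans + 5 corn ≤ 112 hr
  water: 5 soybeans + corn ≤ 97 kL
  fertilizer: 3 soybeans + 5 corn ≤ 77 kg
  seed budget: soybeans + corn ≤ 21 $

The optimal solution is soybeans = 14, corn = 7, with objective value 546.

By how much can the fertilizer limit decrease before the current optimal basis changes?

10

Binding constraints: fertilizer, seed budget. The basis is B = [[3,5],[1,1]] with det -2.
Per unit decrease in fertilizer, x* moves by d = (0.5, -0.5).
The basis stays optimal until water becomes binding; allowable decrease = 10 kg.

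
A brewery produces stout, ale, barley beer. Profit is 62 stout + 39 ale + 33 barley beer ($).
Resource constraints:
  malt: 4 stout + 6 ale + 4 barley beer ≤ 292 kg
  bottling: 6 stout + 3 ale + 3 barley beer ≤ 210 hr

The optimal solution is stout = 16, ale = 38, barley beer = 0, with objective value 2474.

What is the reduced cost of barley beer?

-2

At the optimum: malt uses 292 of 292 (binding); bottling uses 210 of 210 (binding).
Dual feasibility on the basic columns requires 4·y_malt + 6·y_bottling = 62, 6·y_malt + 3·y_bottling = 39.
Solving: y_malt = 2, y_bottling = 9.
Reduced cost of barley beer: c₃ − yᵀa₃ = 33 − (2·4 + 9·3) = 33 − 35 = -2.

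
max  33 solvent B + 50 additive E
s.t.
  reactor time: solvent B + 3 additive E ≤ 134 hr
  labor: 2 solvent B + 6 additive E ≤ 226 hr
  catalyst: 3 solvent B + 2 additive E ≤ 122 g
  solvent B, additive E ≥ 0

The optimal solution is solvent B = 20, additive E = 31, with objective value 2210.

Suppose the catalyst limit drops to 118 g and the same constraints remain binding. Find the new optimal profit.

Check each constraint at x*: reactor time 113/134 (slack 21); labor 226/226 (tight); catalyst 122/122 (tight).
By complementary slackness, y = 0 for the non-binding constraint.
Dual feasibility on the basic columns requires 2·y_labor + 3·y_catalyst = 33, 6·y_labor + 2·y_catalyst = 50.
Solving: y_labor = 6, y_catalyst = 7.
Δz = y_catalyst·Δb = 7 × (-4) = -28, so new z* = 2210 − 28 = 2182.

2182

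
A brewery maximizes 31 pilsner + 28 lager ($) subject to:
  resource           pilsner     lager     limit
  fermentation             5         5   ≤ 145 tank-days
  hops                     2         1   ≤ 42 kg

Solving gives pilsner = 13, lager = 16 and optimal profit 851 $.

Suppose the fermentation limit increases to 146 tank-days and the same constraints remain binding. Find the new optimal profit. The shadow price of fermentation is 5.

Δb = 1, so new z* = 851 + (5)·(1) = 851 + 5 = 856.

856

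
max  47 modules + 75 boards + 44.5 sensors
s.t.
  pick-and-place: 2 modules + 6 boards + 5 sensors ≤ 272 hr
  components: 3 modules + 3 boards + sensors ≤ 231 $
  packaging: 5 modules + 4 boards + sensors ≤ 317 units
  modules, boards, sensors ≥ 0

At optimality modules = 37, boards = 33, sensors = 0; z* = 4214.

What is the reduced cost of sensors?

-4

Binding: pick-and-place and packaging. Non-binding: components (21 unused).
Since components is not tight, its dual is 0.
The binding rows give the dual system: 2·y_pick-and-place + 5·y_packaging = 47 and 6·y_pick-and-place + 4·y_packaging = 75.
This yields shadow prices y_pick-and-place = 8.5, y_packaging = 6.
Reduced cost of sensors: c₃ − yᵀa₃ = 44.5 − (8.5·5 + 6·1) = 44.5 − 48.5 = -4.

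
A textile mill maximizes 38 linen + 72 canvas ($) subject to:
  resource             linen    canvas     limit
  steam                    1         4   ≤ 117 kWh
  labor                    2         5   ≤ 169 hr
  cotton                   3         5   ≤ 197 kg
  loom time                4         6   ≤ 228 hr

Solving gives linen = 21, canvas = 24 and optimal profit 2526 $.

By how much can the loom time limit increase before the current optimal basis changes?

Binding constraints: steam, loom time. The basis is B = [[1,4],[4,6]] with det -10.
Per unit increase in loom time, x* moves by d = (0.4, -0.1).
The basis stays optimal until cotton becomes binding; allowable increase = 20 hr.

20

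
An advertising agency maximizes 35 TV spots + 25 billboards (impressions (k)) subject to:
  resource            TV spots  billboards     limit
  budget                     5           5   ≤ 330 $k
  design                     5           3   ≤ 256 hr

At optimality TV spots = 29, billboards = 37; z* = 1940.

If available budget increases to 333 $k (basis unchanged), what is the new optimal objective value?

1946

Check each constraint at x*: budget 330/330 (tight); design 256/256 (tight).
Dual feasibility on the basic columns requires 5·y_budget + 5·y_design = 35, 5·y_budget + 3·y_design = 25.
→ y_budget = 2 and y_design = 5.
Δz = y_budget·Δb = 2 × (3) = 6, so new z* = 1940 + 6 = 1946.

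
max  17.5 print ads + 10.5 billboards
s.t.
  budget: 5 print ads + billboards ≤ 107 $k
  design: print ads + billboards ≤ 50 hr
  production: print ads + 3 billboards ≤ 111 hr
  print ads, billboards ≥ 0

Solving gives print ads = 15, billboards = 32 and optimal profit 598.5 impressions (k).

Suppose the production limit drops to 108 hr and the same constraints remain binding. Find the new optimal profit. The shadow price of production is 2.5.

Δb = -3, so new z* = 598.5 + (2.5)·(-3) = 598.5 − 7.5 = 591.

591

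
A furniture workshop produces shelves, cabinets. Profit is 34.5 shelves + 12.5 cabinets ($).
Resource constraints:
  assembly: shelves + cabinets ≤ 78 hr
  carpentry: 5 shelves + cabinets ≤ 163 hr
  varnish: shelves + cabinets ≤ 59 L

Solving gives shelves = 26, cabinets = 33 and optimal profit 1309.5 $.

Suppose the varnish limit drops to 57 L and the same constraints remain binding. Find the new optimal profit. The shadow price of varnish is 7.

Δb = -2, so new z* = 1309.5 + (7)·(-2) = 1309.5 − 14 = 1295.5.

1295.5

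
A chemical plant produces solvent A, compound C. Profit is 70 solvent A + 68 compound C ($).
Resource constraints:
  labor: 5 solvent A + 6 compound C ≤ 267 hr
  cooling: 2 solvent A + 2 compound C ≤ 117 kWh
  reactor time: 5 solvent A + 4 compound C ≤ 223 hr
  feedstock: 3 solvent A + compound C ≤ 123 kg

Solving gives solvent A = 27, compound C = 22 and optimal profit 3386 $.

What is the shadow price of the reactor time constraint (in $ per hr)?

Check each constraint at x*: labor 267/267 (tight); cooling 98/117 (slack 19); reactor time 223/223 (tight); feedstock 103/123 (slack 20).
By complementary slackness, y = 0 for the non-binding constraints.
The binding rows give the dual system: 5·y_labor + 5·y_reactor time = 70 and 6·y_labor + 4·y_reactor time = 68.
Solving: y_labor = 6, y_reactor time = 8.
Shadow price of reactor time = 8.

8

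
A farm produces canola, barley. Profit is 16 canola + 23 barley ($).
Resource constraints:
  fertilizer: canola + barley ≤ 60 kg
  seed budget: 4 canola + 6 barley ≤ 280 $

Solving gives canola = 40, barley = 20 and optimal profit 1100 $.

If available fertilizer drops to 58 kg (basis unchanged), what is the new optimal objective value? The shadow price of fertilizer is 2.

Δb = -2, so new z* = 1100 + (2)·(-2) = 1100 − 4 = 1096.

1096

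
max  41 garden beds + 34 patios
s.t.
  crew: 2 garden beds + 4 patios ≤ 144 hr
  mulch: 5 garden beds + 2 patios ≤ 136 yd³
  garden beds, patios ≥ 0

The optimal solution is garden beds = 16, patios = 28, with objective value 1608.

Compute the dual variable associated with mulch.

Both crew and mulch are binding at x*.
The binding rows give the dual system: 2·y_crew + 5·y_mulch = 41 and 4·y_crew + 2·y_mulch = 34.
→ y_crew = 5.5 and y_mulch = 6.
Shadow price of mulch = 6.

6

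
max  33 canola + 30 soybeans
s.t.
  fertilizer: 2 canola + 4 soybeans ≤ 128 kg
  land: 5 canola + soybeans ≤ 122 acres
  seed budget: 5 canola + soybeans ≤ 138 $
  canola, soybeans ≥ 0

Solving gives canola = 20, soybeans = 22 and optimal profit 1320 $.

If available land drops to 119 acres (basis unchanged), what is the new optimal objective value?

1308

Check each constraint at x*: fertilizer 128/128 (tight); land 122/122 (tight); seed budget 122/138 (slack 16).
By complementary slackness, y = 0 for the non-binding constraint.
From A_Bᵀ y = c: 2·y_fertilizer + 5·y_land = 33; 4·y_fertilizer + 1·y_land = 30.
This yields shadow prices y_fertilizer = 6.5, y_land = 4.
Δz = y_land·Δb = 4 × (-3) = -12, so new z* = 1320 − 12 = 1308.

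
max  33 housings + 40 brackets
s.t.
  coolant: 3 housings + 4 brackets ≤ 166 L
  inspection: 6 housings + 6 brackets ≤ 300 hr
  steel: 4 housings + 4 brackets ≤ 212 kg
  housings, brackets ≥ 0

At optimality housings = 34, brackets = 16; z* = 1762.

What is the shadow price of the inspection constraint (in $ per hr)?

Binding: coolant and inspection. Non-binding: steel (12 unused).
Slack constraints have shadow price 0 (complementary slackness).
The binding rows give the dual system: 3·y_coolant + 6·y_inspection = 33 and 4·y_coolant + 6·y_inspection = 40.
Solving: y_coolant = 7, y_inspection = 2.
Shadow price of inspection = 2.

2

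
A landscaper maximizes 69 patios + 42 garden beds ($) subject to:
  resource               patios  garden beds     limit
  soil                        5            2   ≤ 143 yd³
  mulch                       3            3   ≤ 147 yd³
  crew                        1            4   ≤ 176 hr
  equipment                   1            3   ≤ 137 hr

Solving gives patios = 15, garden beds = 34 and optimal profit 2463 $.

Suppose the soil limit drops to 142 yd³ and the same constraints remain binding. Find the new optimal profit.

Binding: soil and mulch. Non-binding: crew (25 unused), equipment (20 unused).
Since crew, equipment are not tight, their duals are 0.
From A_Bᵀ y = c: 5·y_soil + 3·y_mulch = 69; 2·y_soil + 3·y_mulch = 42.
→ y_soil = 9 and y_mulch = 8.
Δz = y_soil·Δb = 9 × (-1) = -9, so new z* = 2463 − 9 = 2454.

2454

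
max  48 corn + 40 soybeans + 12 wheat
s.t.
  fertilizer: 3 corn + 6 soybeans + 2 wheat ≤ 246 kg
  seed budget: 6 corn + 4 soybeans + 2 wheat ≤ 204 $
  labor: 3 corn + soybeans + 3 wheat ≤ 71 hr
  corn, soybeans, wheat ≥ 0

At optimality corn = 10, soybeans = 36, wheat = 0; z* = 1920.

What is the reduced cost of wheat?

-6

Binding: fertilizer and seed budget. Non-binding: labor (5 unused).
Slack constraints have shadow price 0 (complementary slackness).
From A_Bᵀ y = c: 3·y_fertilizer + 6·y_seed budget = 48; 6·y_fertilizer + 4·y_seed budget = 40.
Solving: y_fertilizer = 2, y_seed budget = 7.
Reduced cost of wheat: c₃ − yᵀa₃ = 12 − (2·2 + 7·2) = 12 − 18 = -6.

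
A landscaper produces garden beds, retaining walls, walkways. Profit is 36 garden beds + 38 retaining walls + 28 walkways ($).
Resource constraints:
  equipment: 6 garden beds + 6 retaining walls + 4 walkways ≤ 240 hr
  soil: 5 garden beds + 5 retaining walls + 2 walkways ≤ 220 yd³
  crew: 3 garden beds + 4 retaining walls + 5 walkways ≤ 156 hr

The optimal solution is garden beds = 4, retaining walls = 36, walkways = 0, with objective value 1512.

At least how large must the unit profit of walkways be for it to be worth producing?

30

At the optimum: equipment uses 240 of 240 (binding); soil uses 200 of 220 (slack = 20); crew uses 156 of 156 (binding).
By complementary slackness, y = 0 for the non-binding constraint.
Dual feasibility on the basic columns requires 6·y_equipment + 3·y_crew = 36, 6·y_equipment + 4·y_crew = 38.
→ y_equipment = 5 and y_crew = 2.
walkways enters the basis when its profit ≥ yᵀa₃ = 5·4 + 2·5 = 30.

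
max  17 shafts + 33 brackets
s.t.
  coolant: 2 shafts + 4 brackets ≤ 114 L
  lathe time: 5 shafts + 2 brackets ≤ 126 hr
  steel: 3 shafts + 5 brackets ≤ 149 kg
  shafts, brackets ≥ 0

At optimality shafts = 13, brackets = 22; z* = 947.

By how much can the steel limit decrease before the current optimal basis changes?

6.5

Binding constraints: coolant, steel. The basis is B = [[2,4],[3,5]] with det -2.
Per unit decrease in steel, x* moves by d = (-2, 1).
The basis stays optimal until shafts reaches 0; allowable decrease = 6.5 kg.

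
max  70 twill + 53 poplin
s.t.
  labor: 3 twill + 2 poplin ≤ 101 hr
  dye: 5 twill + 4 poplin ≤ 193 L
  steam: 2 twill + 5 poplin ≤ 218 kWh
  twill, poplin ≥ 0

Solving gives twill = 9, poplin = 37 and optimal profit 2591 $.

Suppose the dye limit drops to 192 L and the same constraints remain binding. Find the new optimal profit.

2581.5

Binding: labor and dye. Non-binding: steam (15 unused).
Slack constraints have shadow price 0 (complementary slackness).
From A_Bᵀ y = c: 3·y_labor + 5·y_dye = 70; 2·y_labor + 4·y_dye = 53.
→ y_labor = 7.5 and y_dye = 9.5.
Δz = y_dye·Δb = 9.5 × (-1) = -9.5, so new z* = 2591 − 9.5 = 2581.5.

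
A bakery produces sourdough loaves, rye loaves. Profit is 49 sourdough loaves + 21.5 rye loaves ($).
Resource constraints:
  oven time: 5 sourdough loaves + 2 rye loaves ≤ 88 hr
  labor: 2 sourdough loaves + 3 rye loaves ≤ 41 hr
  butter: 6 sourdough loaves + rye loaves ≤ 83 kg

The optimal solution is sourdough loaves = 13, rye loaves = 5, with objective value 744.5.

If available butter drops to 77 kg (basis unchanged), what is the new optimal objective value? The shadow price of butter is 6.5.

705.5

Δb = -6, so new z* = 744.5 + (6.5)·(-6) = 744.5 − 39 = 705.5.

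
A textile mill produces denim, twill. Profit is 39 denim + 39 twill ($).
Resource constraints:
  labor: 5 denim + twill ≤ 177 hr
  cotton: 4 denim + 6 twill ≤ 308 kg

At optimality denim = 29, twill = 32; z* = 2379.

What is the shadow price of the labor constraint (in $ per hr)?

3

At the optimum: labor uses 177 of 177 (binding); cotton uses 308 of 308 (binding).
Dual feasibility on the basic columns requires 5·y_labor + 4·y_cotton = 39, 1·y_labor + 6·y_cotton = 39.
→ y_labor = 3 and y_cotton = 6.
Shadow price of labor = 3.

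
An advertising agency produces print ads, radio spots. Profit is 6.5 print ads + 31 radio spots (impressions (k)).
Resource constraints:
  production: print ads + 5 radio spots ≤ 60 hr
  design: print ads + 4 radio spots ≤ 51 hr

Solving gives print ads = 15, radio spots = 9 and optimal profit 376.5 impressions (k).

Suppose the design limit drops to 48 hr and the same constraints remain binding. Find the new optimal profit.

Check each constraint at x*: production 60/60 (tight); design 51/51 (tight).
From A_Bᵀ y = c: 1·y_production + 1·y_design = 6.5; 5·y_production + 4·y_design = 31.
→ y_production = 5 and y_design = 1.5.
Δz = y_design·Δb = 1.5 × (-3) = -4.5, so new z* = 376.5 − 4.5 = 372.

372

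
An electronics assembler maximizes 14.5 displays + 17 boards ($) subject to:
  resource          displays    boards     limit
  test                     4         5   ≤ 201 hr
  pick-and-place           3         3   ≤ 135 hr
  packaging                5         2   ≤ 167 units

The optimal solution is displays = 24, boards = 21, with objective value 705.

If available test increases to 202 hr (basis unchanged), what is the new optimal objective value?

707.5

Binding: test and pick-and-place. Non-binding: packaging (5 unused).
By complementary slackness, y = 0 for the non-binding constraint.
The binding rows give the dual system: 4·y_test + 3·y_pick-and-place = 14.5 and 5·y_test + 3·y_pick-and-place = 17.
Solving: y_test = 2.5, y_pick-and-place = 1.5.
Δz = y_test·Δb = 2.5 × (1) = 2.5, so new z* = 705 + 2.5 = 707.5.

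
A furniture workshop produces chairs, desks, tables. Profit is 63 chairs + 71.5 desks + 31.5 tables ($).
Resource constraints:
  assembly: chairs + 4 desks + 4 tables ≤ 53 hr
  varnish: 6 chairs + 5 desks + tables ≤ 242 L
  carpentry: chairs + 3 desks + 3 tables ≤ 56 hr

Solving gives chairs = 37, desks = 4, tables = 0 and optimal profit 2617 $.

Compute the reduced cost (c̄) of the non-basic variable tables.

-2

At the optimum: assembly uses 53 of 53 (binding); varnish uses 242 of 242 (binding); carpentry uses 49 of 56 (slack = 7).
Slack constraints have shadow price 0 (complementary slackness).
From A_Bᵀ y = c: 1·y_assembly + 6·y_varnish = 63; 4·y_assembly + 5·y_varnish = 71.5.
This yields shadow prices y_assembly = 6, y_varnish = 9.5.
Reduced cost of tables: c₃ − yᵀa₃ = 31.5 − (6·4 + 9.5·1) = 31.5 − 33.5 = -2.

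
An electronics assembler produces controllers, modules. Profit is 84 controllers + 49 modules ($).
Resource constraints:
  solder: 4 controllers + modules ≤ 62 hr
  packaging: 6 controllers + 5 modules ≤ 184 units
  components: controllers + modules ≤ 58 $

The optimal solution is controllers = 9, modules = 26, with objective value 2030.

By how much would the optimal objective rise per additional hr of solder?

Binding: solder and packaging. Non-binding: components (23 unused).
By complementary slackness, y = 0 for the non-binding constraint.
The binding rows give the dual system: 4·y_solder + 6·y_packaging = 84 and 1·y_solder + 5·y_packaging = 49.
→ y_solder = 9 and y_packaging = 8.
Shadow price of solder = 9.

9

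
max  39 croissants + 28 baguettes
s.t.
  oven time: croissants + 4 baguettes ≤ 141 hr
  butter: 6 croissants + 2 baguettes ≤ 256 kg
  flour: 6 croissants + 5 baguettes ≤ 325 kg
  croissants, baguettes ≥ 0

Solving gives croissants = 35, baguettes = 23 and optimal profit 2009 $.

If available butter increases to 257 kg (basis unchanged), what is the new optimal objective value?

2010.5

Check each constraint at x*: oven time 127/141 (slack 14); butter 256/256 (tight); flour 325/325 (tight).
By complementary slackness, y = 0 for the non-binding constraint.
From A_Bᵀ y = c: 6·y_butter + 6·y_flour = 39; 2·y_butter + 5·y_flour = 28.
Solving: y_butter = 1.5, y_flour = 5.
Δz = y_butter·Δb = 1.5 × (1) = 1.5, so new z* = 2009 + 1.5 = 2010.5.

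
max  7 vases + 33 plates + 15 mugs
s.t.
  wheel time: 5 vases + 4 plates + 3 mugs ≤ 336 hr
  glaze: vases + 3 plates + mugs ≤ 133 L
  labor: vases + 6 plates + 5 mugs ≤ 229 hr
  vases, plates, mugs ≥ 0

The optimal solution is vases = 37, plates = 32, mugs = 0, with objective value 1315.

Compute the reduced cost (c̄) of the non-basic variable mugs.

-8

At the optimum: wheel time uses 313 of 336 (slack = 23); glaze uses 133 of 133 (binding); labor uses 229 of 229 (binding).
Slack constraints have shadow price 0 (complementary slackness).
Dual feasibility on the basic columns requires 1·y_glaze + 1·y_labor = 7, 3·y_glaze + 6·y_labor = 33.
→ y_glaze = 3 and y_labor = 4.
Reduced cost of mugs: c₃ − yᵀa₃ = 15 − (3·1 + 4·5) = 15 − 23 = -8.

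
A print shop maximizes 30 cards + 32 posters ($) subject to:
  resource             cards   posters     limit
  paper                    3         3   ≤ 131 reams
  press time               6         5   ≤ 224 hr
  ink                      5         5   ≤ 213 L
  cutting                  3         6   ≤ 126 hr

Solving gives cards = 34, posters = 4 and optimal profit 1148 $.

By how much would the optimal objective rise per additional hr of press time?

4

At the optimum: paper uses 114 of 131 (slack = 17); press time uses 224 of 224 (binding); ink uses 190 of 213 (slack = 23); cutting uses 126 of 126 (binding).
By complementary slackness, y = 0 for the non-binding constraints.
Dual feasibility on the basic columns requires 6·y_press time + 3·y_cutting = 30, 5·y_press time + 6·y_cutting = 32.
This yields shadow prices y_press time = 4, y_cutting = 2.
Shadow price of press time = 4.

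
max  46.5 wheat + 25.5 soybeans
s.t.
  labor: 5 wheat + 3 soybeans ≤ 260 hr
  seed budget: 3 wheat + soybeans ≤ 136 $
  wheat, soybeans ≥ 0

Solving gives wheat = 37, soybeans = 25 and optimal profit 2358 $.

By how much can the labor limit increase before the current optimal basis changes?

Binding constraints: labor, seed budget. The basis is B = [[5,3],[3,1]] with det -4.
Per unit increase in labor, x* moves by d = (-0.25, 0.75).
The basis stays optimal until wheat reaches 0; allowable increase = 148 hr.

148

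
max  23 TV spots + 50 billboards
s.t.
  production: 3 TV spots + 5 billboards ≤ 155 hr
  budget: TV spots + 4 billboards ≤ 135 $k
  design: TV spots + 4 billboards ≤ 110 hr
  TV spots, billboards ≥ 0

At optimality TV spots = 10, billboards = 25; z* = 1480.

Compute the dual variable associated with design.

Binding: production and design. Non-binding: budget (25 unused).
By complementary slackness, y = 0 for the non-binding constraint.
From A_Bᵀ y = c: 3·y_production + 1·y_design = 23; 5·y_production + 4·y_design = 50.
This yields shadow prices y_production = 6, y_design = 5.
Shadow price of design = 5.

5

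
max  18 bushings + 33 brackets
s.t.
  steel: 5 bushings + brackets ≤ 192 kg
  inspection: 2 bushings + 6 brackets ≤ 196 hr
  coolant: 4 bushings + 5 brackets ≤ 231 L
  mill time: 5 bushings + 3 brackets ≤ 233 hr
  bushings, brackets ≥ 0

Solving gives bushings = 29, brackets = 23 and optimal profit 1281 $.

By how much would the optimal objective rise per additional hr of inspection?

3

At the optimum: steel uses 168 of 192 (slack = 24); inspection uses 196 of 196 (binding); coolant uses 231 of 231 (binding); mill time uses 214 of 233 (slack = 19).
Slack constraints have shadow price 0 (complementary slackness).
Dual feasibility on the basic columns requires 2·y_inspection + 4·y_coolant = 18, 6·y_inspection + 5·y_coolant = 33.
Solving: y_inspection = 3, y_coolant = 3.
Shadow price of inspection = 3.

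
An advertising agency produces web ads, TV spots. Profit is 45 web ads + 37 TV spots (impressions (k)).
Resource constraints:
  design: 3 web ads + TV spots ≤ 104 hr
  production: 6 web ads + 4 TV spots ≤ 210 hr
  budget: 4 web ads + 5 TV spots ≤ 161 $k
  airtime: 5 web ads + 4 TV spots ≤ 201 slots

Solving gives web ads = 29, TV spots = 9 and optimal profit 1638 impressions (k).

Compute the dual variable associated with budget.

3

Check each constraint at x*: design 96/104 (slack 8); production 210/210 (tight); budget 161/161 (tight); airtime 181/201 (slack 20).
Since design, airtime are not tight, their duals are 0.
The binding rows give the dual system: 6·y_production + 4·y_budget = 45 and 4·y_production + 5·y_budget = 37.
This yields shadow prices y_production = 5.5, y_budget = 3.
Shadow price of budget = 3.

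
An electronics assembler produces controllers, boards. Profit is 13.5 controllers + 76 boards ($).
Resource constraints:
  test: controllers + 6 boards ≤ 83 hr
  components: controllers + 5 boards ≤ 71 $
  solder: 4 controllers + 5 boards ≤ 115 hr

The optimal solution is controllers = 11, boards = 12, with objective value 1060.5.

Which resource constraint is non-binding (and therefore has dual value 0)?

test: 83/83 (binding)
components: 71/71 (binding)
solder: 104/115 (slack 11)
By complementary slackness, a constraint with positive slack has shadow price 0 → solder.

solder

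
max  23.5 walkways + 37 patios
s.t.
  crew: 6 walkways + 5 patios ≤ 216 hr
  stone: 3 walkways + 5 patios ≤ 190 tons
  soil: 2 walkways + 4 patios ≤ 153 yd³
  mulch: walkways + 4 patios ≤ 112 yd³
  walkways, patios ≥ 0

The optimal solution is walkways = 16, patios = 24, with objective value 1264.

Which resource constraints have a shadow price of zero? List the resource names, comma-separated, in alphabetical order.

crew: 216/216 (binding)
stone: 168/190 (slack 22)
soil: 128/153 (slack 25)
mulch: 112/112 (binding)
By complementary slackness, a constraint with positive slack has shadow price 0 → soil, stone.

soil, stone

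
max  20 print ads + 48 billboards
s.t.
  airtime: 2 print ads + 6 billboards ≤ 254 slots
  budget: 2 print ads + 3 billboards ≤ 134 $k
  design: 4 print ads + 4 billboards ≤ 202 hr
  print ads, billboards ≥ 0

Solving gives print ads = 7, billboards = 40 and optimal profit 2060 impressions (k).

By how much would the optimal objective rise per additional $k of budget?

4

Binding: airtime and budget. Non-binding: design (14 unused).
Slack constraints have shadow price 0 (complementary slackness).
Dual feasibility on the basic columns requires 2·y_airtime + 2·y_budget = 20, 6·y_airtime + 3·y_budget = 48.
Solving: y_airtime = 6, y_budget = 4.
Shadow price of budget = 4.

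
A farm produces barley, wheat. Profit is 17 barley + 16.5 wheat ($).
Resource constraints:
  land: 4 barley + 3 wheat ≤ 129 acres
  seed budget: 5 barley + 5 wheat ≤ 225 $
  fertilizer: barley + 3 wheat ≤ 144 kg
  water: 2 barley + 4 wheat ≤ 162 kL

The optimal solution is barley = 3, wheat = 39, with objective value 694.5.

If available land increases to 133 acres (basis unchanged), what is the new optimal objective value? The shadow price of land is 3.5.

Δb = 4, so new z* = 694.5 + (3.5)·(4) = 694.5 + 14 = 708.5.

708.5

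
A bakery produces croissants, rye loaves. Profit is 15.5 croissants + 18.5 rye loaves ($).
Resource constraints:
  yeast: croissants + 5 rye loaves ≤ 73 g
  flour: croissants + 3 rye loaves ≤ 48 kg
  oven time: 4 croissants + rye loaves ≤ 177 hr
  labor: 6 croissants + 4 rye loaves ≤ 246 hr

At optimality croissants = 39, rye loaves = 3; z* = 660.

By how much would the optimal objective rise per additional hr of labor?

Check each constraint at x*: yeast 54/73 (slack 19); flour 48/48 (tight); oven time 159/177 (slack 18); labor 246/246 (tight).
Since yeast, oven time are not tight, their duals are 0.
Dual feasibility on the basic columns requires 1·y_flour + 6·y_labor = 15.5, 3·y_flour + 4·y_labor = 18.5.
Solving: y_flour = 3.5, y_labor = 2.
Shadow price of labor = 2.

2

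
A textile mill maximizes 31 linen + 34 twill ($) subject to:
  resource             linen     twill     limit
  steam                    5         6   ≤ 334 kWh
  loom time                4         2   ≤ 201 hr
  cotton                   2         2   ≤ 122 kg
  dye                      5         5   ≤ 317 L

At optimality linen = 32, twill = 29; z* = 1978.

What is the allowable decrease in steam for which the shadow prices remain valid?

7.5

Binding constraints: steam, cotton. The basis is B = [[5,6],[2,2]] with det -2.
Per unit decrease in steam, x* moves by d = (1, -1).
The basis stays optimal until loom time becomes binding; allowable decrease = 7.5 kWh.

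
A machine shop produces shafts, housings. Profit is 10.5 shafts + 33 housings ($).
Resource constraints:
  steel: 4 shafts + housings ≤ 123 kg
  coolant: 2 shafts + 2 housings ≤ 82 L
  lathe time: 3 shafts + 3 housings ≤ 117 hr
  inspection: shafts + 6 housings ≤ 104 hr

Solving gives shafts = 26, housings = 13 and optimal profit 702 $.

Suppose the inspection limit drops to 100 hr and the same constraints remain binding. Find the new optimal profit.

At the optimum: steel uses 117 of 123 (slack = 6); coolant uses 78 of 82 (slack = 4); lathe time uses 117 of 117 (binding); inspection uses 104 of 104 (binding).
Since steel, coolant are not tight, their duals are 0.
Dual feasibility on the basic columns requires 3·y_lathe time + 1·y_inspection = 10.5, 3·y_lathe time + 6·y_inspection = 33.
Solving: y_lathe time = 2, y_inspection = 4.5.
Δz = y_inspection·Δb = 4.5 × (-4) = -18, so new z* = 702 − 18 = 684.

684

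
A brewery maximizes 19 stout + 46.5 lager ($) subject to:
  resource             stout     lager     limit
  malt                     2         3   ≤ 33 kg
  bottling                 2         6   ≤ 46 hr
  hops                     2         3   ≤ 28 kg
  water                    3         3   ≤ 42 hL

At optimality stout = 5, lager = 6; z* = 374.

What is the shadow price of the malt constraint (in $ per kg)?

At the optimum: malt uses 28 of 33 (slack = 5); bottling uses 46 of 46 (binding); hops uses 28 of 28 (binding); water uses 33 of 42 (slack = 9).
Since malt, water are not tight, their duals are 0.
The binding rows give the dual system: 2·y_bottling + 2·y_hops = 19 and 6·y_bottling + 3·y_hops = 46.5.
Solving: y_bottling = 6, y_hops = 3.5.
Shadow price of malt = 0.

0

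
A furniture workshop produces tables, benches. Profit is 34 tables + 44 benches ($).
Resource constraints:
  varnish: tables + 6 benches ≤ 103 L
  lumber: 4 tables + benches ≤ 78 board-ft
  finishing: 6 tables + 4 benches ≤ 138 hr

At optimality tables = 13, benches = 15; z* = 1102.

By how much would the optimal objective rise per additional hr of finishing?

5

Binding: varnish and finishing. Non-binding: lumber (11 unused).
Slack constraints have shadow price 0 (complementary slackness).
The binding rows give the dual system: 1·y_varnish + 6·y_finishing = 34 and 6·y_varnish + 4·y_finishing = 44.
This yields shadow prices y_varnish = 4, y_finishing = 5.
Shadow price of finishing = 5.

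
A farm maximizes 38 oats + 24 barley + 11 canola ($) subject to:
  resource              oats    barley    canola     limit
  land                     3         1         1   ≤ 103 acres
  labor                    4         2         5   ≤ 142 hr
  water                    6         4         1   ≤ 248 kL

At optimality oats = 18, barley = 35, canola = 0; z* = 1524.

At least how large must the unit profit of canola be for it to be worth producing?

At the optimum: land uses 89 of 103 (slack = 14); labor uses 142 of 142 (binding); water uses 248 of 248 (binding).
Slack constraints have shadow price 0 (complementary slackness).
From A_Bᵀ y = c: 4·y_labor + 6·y_water = 38; 2·y_labor + 4·y_water = 24.
Solving: y_labor = 2, y_water = 5.
canola enters the basis when its profit ≥ yᵀa₃ = 2·5 + 5·1 = 15.

15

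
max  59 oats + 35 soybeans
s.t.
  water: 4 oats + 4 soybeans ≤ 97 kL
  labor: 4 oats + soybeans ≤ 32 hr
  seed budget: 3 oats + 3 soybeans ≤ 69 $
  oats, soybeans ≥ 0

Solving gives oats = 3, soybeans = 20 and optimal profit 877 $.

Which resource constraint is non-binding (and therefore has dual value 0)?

water: 92/97 (slack 5)
labor: 32/32 (binding)
seed budget: 69/69 (binding)
By complementary slackness, a constraint with positive slack has shadow price 0 → water.

water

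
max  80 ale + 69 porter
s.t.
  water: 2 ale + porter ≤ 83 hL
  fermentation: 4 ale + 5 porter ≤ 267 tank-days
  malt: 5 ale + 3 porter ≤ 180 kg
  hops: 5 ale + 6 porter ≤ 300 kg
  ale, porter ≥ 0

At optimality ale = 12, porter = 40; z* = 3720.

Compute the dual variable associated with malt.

9

Binding: malt and hops. Non-binding: water (19 unused), fermentation (19 unused).
Slack constraints have shadow price 0 (complementary slackness).
Dual feasibility on the basic columns requires 5·y_malt + 5·y_hops = 80, 3·y_malt + 6·y_hops = 69.
This yields shadow prices y_malt = 9, y_hops = 7.
Shadow price of malt = 9.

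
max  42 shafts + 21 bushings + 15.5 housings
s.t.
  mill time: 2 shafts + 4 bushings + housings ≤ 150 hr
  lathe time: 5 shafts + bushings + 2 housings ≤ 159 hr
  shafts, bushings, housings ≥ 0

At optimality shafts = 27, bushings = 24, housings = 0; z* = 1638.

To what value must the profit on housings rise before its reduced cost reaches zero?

17.5

Both mill time and lathe time are binding at x*.
The binding rows give the dual system: 2·y_mill time + 5·y_lathe time = 42 and 4·y_mill time + 1·y_lathe time = 21.
Solving: y_mill time = 3.5, y_lathe time = 7.
housings enters the basis when its profit ≥ yᵀa₃ = 3.5·1 + 7·2 = 17.5.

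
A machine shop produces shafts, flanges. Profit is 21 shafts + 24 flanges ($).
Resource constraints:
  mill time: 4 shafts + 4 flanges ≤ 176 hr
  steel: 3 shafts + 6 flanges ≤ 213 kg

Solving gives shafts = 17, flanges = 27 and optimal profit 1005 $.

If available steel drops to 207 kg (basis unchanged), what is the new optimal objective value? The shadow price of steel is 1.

Δb = -6, so new z* = 1005 + (1)·(-6) = 1005 − 6 = 999.

999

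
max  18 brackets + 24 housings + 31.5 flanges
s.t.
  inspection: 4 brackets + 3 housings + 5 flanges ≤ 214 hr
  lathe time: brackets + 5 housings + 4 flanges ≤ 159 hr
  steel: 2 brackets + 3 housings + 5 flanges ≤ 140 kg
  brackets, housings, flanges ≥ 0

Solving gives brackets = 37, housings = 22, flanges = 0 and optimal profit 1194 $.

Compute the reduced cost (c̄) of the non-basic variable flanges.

Check each constraint at x*: inspection 214/214 (tight); lathe time 147/159 (slack 12); steel 140/140 (tight).
By complementary slackness, y = 0 for the non-binding constraint.
From A_Bᵀ y = c: 4·y_inspection + 2·y_steel = 18; 3·y_inspection + 3·y_steel = 24.
This yields shadow prices y_inspection = 1, y_steel = 7.
Reduced cost of flanges: c₃ − yᵀa₃ = 31.5 − (1·5 + 7·5) = 31.5 − 40 = -8.5.

-8.5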